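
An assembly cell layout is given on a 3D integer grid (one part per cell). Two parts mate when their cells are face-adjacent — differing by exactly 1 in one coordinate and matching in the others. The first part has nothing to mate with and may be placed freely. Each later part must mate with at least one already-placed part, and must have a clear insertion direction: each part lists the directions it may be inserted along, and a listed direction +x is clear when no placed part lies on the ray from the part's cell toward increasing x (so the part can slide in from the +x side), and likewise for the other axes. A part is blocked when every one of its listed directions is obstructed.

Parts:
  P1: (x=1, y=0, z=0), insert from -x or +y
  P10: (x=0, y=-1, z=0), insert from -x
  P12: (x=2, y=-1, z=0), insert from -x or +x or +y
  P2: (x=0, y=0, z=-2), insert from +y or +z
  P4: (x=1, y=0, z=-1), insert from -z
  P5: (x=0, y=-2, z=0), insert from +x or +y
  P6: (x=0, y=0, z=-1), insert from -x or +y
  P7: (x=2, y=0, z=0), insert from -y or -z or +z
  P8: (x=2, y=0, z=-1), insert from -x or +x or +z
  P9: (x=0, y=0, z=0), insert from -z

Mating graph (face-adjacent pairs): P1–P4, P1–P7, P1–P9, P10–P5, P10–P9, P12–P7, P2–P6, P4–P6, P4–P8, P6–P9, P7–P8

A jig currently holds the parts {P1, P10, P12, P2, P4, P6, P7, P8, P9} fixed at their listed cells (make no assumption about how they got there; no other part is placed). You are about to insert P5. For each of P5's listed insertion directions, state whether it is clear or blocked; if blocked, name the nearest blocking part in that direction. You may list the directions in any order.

+x: ray from P5(0, -2, 0) has no placed part ⇒ clear
+y: nearest on ray is P10@(0, -1, 0) ⇒ blocked

+x: clear; +y: blocked by P10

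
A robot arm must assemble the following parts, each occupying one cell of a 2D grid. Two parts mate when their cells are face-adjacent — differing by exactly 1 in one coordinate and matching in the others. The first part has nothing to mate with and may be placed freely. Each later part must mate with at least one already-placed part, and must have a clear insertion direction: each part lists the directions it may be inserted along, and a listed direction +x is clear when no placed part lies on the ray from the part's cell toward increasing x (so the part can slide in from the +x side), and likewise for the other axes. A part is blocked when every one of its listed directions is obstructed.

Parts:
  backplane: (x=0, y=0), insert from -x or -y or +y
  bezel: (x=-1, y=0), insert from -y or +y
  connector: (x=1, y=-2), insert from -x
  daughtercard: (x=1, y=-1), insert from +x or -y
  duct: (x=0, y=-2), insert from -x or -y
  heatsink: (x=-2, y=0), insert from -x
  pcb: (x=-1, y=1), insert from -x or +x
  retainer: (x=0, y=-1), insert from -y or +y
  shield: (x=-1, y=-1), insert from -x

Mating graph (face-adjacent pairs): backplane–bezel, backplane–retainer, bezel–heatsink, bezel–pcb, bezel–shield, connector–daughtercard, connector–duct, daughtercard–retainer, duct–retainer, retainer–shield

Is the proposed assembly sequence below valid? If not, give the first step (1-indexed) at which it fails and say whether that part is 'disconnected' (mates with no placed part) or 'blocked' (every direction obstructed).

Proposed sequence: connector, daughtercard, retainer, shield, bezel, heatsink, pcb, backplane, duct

1. connector@(1, -2) [-x clear] — {connector}
2. daughtercard@(1, -1) [+x clear] — {connector, daughtercard}
3. retainer@(0, -1) [-y clear] — {connector, daughtercard, retainer}
4. shield@(-1, -1) [-x clear] — {connector, daughtercard, retainer, shield}
5. bezel@(-1, 0) [+y clear] — {bezel, connector, daughtercard, retainer, shield}
6. heatsink@(-2, 0) [-x clear] — {bezel, connector, daughtercard, heatsink, retainer, shield}
7. pcb@(-1, 1) [-x clear] — {bezel, connector, daughtercard, heatsink, pcb, retainer, shield}
8. backplane@(0, 0) [+y clear] — {backplane, bezel, connector, daughtercard, heatsink, pcb, retainer, shield}
9. duct@(0, -2) [-x clear] — {backplane, bezel, connector, daughtercard, duct, heatsink, pcb, retainer, shield}

Valid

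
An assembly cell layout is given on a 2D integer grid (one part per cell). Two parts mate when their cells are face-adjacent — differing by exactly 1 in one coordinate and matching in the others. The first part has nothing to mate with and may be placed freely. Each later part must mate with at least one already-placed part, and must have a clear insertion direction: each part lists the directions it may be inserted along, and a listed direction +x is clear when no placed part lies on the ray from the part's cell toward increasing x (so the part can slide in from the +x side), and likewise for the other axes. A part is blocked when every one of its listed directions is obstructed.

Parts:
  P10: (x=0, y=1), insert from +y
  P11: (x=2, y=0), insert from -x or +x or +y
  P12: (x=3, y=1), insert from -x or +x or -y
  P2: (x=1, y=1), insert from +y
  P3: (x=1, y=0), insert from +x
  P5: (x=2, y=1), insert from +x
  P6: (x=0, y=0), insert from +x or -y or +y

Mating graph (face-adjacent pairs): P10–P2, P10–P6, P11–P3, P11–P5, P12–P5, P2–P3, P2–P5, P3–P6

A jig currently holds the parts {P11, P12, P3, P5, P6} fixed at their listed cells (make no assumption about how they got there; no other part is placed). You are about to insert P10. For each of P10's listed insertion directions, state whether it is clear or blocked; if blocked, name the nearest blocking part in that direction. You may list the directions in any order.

+y: clear

+y: ray from P10(0, 1) has no placed part ⇒ clear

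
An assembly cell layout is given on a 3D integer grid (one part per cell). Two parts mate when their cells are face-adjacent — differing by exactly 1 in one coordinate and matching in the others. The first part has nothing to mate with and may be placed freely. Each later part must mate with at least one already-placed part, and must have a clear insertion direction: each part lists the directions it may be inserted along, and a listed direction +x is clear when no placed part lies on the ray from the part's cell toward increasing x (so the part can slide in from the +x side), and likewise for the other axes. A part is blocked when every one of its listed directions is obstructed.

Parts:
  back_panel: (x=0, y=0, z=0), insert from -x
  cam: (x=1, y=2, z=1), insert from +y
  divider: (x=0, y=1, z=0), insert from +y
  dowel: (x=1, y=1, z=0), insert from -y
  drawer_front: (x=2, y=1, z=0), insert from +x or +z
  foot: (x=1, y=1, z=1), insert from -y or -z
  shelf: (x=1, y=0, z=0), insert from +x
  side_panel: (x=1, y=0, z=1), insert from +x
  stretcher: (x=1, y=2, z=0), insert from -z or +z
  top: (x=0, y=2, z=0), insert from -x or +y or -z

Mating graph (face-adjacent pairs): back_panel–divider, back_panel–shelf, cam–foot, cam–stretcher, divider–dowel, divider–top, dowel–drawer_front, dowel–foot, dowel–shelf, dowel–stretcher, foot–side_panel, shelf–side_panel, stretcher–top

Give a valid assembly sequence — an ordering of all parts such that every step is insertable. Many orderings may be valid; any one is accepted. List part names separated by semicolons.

divider; top; stretcher; cam; foot; side_panel; back_panel; dowel; shelf; drawer_front

1. divider@(0, 1, 0) [+y clear] — {divider}
2. top@(0, 2, 0) [-x clear] — {divider, top}
3. stretcher@(1, 2, 0) [-z clear] — {divider, stretcher, top}
4. cam@(1, 2, 1) [+y clear] — {cam, divider, stretcher, top}
5. foot@(1, 1, 1) [-y clear] — {cam, divider, foot, stretcher, top}
6. side_panel@(1, 0, 1) [+x clear] — {cam, divider, foot, side_panel, stretcher, top}
7. back_panel@(0, 0, 0) [-x clear] — {back_panel, cam, divider, foot, side_panel, stretcher, top}
8. dowel@(1, 1, 0) [-y clear] — {back_panel, cam, divider, dowel, foot, side_panel, stretcher, top}
9. shelf@(1, 0, 0) [+x clear] — {back_panel, cam, divider, dowel, foot, shelf, side_panel, stretcher, top}
10. drawer_front@(2, 1, 0) [+x clear] — {back_panel, cam, divider, dowel, drawer_front, foot, shelf, side_panel, stretcher, top}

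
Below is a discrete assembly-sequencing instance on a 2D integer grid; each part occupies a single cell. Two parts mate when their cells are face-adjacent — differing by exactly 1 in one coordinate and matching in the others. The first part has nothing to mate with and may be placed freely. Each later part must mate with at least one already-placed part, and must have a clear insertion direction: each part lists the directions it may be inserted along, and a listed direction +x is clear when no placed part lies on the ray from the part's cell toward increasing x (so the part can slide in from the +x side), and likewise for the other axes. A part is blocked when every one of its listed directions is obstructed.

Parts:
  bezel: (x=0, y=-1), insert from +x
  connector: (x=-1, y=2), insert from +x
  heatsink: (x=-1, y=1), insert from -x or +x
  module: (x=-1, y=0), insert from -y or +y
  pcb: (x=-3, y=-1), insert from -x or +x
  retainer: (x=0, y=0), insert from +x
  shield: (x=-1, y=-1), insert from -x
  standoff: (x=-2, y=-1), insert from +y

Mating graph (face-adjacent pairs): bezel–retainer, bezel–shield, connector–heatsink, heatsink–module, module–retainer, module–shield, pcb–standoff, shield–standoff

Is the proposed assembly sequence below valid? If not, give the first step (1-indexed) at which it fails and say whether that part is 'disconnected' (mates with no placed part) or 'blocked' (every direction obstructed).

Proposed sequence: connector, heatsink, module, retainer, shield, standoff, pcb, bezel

1. connector@(-1, 2) [+x clear] — {connector}
2. heatsink@(-1, 1) [-x clear] — {connector, heatsink}
3. module@(-1, 0) [-y clear] — {connector, heatsink, module}
4. retainer@(0, 0) [+x clear] — {connector, heatsink, module, retainer}
5. shield@(-1, -1) [-x clear] — {connector, heatsink, module, retainer, shield}
6. standoff@(-2, -1) [+y clear] — {connector, heatsink, module, retainer, shield, standoff}
7. pcb@(-3, -1) [-x clear] — {connector, heatsink, module, pcb, retainer, shield, standoff}
8. bezel@(0, -1) [+x clear] — {bezel, connector, heatsink, module, pcb, retainer, shield, standoff}

Valid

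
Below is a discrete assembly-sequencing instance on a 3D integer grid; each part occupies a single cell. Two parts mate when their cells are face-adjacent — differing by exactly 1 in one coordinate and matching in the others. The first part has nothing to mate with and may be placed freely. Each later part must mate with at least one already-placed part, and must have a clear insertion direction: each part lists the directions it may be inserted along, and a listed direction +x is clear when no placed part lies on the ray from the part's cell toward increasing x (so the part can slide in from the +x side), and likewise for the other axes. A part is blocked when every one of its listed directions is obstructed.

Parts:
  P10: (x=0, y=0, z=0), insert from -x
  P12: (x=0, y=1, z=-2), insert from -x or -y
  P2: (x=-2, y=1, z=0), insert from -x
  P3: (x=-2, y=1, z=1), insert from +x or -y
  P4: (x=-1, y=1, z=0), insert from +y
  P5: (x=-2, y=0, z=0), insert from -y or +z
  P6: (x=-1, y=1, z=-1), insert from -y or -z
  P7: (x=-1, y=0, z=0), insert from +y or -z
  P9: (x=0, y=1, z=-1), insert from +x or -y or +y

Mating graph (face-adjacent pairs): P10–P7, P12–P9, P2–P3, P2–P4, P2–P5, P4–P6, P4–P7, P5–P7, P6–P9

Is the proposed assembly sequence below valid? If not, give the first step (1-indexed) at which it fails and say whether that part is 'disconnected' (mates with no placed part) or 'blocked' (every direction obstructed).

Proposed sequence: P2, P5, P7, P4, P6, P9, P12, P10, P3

Invalid at step 8 (blocked)

1. P2@(-2, 1, 0) [-x clear] — {P2}
2. P5@(-2, 0, 0) [-y clear] — {P2, P5}
3. P7@(-1, 0, 0) [+y clear] — {P2, P5, P7}
4. P4@(-1, 1, 0) [+y clear] — {P2, P4, P5, P7}
5. P6@(-1, 1, -1) [-y clear] — {P2, P4, P5, P6, P7}
6. P9@(0, 1, -1) [+x clear] — {P2, P4, P5, P6, P7, P9}
7. P12@(0, 1, -2) [-x clear] — {P12, P2, P4, P5, P6, P7, P9}
8. P10@(0, 0, 0) — -x all obstructed ⇒ blocked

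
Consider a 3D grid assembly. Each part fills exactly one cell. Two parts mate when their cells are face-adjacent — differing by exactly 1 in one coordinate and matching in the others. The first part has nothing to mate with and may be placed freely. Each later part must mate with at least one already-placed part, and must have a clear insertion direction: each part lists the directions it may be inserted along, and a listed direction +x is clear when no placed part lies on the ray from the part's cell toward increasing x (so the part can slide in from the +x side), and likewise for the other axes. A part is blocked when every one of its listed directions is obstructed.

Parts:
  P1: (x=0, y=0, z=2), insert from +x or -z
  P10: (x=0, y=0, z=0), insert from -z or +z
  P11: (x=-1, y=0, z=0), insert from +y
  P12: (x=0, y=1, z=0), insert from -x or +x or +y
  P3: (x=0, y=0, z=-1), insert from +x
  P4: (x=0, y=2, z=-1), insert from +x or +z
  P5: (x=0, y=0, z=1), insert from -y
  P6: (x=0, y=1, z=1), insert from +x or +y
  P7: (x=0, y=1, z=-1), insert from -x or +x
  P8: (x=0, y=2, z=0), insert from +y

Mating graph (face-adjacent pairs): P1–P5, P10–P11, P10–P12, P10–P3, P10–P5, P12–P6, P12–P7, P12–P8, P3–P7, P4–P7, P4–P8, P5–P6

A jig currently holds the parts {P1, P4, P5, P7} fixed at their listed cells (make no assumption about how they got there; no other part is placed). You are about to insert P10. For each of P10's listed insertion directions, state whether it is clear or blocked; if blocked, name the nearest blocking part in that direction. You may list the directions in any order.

-z: ray from P10(0, 0, 0) has no placed part ⇒ clear
+z: nearest on ray is P5@(0, 0, 1) ⇒ blocked

+z: blocked by P5; -z: clear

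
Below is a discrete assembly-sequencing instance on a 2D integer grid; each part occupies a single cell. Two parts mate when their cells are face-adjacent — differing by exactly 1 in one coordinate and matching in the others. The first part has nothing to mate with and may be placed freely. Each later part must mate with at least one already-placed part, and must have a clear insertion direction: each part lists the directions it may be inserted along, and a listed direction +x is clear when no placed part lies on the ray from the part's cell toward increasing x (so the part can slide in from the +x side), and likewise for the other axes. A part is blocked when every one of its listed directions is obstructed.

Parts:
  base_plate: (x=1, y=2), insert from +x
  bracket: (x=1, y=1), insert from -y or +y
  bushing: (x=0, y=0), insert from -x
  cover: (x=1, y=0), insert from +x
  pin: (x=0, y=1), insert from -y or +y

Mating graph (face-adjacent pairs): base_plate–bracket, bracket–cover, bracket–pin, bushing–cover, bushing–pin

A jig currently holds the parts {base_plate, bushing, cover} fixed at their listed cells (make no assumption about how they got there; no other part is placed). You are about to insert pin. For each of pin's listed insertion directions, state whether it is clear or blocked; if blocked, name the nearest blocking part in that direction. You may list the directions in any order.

+y: clear; -y: blocked by bushing

-y: nearest on ray is bushing@(0, 0) ⇒ blocked
+y: ray from pin(0, 1) has no placed part ⇒ clear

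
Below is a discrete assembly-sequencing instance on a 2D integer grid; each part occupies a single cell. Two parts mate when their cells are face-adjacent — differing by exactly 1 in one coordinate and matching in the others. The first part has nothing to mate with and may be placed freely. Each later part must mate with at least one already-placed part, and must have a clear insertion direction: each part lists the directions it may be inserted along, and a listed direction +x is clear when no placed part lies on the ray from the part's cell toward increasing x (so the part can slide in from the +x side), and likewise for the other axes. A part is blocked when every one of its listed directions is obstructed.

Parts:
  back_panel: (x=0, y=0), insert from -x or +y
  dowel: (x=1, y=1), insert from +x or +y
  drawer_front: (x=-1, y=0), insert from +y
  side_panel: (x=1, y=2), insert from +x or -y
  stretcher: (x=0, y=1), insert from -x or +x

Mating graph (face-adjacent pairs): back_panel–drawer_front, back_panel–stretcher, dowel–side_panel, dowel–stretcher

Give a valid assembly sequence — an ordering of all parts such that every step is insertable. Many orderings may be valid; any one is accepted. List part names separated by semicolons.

1. drawer_front@(-1, 0) [+y clear] — {drawer_front}
2. back_panel@(0, 0) [+y clear] — {back_panel, drawer_front}
3. stretcher@(0, 1) [-x clear] — {back_panel, drawer_front, stretcher}
4. dowel@(1, 1) [+x clear] — {back_panel, dowel, drawer_front, stretcher}
5. side_panel@(1, 2) [+x clear] — {back_panel, dowel, drawer_front, side_panel, stretcher}

drawer_front; back_panel; stretcher; dowel; side_panel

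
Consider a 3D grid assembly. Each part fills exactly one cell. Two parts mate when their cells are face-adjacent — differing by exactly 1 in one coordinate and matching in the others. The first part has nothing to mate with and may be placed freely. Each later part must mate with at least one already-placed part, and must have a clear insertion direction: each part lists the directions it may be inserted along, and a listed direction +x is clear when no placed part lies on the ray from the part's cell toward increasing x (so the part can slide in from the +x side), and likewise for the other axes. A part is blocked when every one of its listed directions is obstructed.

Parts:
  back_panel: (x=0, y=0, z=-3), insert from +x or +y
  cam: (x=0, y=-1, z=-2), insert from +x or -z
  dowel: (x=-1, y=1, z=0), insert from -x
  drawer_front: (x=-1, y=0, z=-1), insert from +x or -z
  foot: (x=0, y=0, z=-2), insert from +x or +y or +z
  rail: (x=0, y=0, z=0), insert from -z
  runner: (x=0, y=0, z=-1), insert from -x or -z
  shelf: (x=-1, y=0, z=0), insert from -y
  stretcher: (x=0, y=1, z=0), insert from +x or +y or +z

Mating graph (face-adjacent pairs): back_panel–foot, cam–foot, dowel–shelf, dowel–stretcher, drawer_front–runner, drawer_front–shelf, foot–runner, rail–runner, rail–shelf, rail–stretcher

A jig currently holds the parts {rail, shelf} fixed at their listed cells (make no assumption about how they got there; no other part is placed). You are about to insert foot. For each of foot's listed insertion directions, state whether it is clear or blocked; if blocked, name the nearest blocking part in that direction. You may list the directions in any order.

+x: clear; +y: clear; +z: blocked by rail

+x: ray from foot(0, 0, -2) has no placed part ⇒ clear
+y: ray from foot(0, 0, -2) has no placed part ⇒ clear
+z: nearest on ray is rail@(0, 0, 0) ⇒ blocked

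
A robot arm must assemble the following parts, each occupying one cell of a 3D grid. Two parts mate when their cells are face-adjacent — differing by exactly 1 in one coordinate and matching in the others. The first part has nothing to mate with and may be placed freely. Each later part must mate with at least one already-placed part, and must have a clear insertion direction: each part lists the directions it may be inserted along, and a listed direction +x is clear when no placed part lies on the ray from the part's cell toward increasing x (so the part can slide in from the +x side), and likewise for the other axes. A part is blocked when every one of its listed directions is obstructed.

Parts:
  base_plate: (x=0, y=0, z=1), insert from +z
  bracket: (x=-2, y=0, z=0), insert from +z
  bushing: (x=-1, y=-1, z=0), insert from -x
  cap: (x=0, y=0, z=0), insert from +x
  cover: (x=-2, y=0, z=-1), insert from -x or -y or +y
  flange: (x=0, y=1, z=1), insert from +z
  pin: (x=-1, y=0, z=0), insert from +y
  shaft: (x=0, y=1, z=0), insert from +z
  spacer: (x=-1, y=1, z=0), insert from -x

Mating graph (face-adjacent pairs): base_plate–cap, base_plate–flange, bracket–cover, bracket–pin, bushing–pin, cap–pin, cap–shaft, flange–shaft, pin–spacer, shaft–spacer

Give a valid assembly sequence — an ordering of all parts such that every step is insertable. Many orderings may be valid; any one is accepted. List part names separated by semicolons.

cover; bracket; pin; spacer; bushing; shaft; flange; base_plate; cap

1. cover@(-2, 0, -1) [-x clear] — {cover}
2. bracket@(-2, 0, 0) [+z clear] — {bracket, cover}
3. pin@(-1, 0, 0) [+y clear] — {bracket, cover, pin}
4. spacer@(-1, 1, 0) [-x clear] — {bracket, cover, pin, spacer}
5. bushing@(-1, -1, 0) [-x clear] — {bracket, bushing, cover, pin, spacer}
6. shaft@(0, 1, 0) [+z clear] — {bracket, bushing, cover, pin, shaft, spacer}
7. flange@(0, 1, 1) [+z clear] — {bracket, bushing, cover, flange, pin, shaft, spacer}
8. base_plate@(0, 0, 1) [+z clear] — {base_plate, bracket, bushing, cover, flange, pin, shaft, spacer}
9. cap@(0, 0, 0) [+x clear] — {base_plate, bracket, bushing, cap, cover, flange, pin, shaft, spacer}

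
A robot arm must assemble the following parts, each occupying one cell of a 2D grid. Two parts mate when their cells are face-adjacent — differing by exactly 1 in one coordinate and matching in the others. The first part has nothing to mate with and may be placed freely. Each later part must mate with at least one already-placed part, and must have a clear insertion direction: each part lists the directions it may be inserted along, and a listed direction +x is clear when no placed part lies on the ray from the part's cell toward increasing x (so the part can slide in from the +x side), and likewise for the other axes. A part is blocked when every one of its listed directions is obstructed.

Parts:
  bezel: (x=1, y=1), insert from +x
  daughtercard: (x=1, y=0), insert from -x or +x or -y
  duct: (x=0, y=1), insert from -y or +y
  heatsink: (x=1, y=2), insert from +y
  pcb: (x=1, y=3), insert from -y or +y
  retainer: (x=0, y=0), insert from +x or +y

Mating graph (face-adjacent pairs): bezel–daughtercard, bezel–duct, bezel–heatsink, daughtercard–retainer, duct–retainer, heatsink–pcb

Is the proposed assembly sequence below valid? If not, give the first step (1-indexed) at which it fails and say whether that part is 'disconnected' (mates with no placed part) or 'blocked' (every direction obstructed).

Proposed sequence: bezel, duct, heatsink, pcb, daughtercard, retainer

Invalid at step 6 (blocked)

1. bezel@(1, 1) [+x clear] — {bezel}
2. duct@(0, 1) [-y clear] — {bezel, duct}
3. heatsink@(1, 2) [+y clear] — {bezel, duct, heatsink}
4. pcb@(1, 3) [+y clear] — {bezel, duct, heatsink, pcb}
5. daughtercard@(1, 0) [-x clear] — {bezel, daughtercard, duct, heatsink, pcb}
6. retainer@(0, 0) — +x/+y all obstructed ⇒ blocked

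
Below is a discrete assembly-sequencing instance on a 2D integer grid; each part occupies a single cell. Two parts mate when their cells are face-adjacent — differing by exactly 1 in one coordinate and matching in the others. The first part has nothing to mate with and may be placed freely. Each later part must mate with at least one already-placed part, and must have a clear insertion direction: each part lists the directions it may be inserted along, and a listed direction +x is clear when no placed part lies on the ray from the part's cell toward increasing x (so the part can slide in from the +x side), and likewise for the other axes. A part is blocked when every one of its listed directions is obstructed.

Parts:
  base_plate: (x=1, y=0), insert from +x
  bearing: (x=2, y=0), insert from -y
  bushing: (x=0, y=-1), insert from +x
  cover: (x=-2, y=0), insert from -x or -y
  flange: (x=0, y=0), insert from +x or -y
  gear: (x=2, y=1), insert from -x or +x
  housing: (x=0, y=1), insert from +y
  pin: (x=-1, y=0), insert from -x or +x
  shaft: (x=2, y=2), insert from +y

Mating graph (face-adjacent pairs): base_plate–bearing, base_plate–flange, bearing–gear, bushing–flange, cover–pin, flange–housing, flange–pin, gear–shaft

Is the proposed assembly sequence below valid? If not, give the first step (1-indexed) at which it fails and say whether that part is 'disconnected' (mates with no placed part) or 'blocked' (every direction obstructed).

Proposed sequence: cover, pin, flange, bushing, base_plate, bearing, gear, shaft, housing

1. cover@(-2, 0) [-x clear] — {cover}
2. pin@(-1, 0) [+x clear] — {cover, pin}
3. flange@(0, 0) [+x clear] — {cover, flange, pin}
4. bushing@(0, -1) [+x clear] — {bushing, cover, flange, pin}
5. base_plate@(1, 0) [+x clear] — {base_plate, bushing, cover, flange, pin}
6. bearing@(2, 0) [-y clear] — {base_plate, bearing, bushing, cover, flange, pin}
7. gear@(2, 1) [-x clear] — {base_plate, bearing, bushing, cover, flange, gear, pin}
8. shaft@(2, 2) [+y clear] — {base_plate, bearing, bushing, cover, flange, gear, pin, shaft}
9. housing@(0, 1) [+y clear] — {base_plate, bearing, bushing, cover, flange, gear, housing, pin, shaft}

Valid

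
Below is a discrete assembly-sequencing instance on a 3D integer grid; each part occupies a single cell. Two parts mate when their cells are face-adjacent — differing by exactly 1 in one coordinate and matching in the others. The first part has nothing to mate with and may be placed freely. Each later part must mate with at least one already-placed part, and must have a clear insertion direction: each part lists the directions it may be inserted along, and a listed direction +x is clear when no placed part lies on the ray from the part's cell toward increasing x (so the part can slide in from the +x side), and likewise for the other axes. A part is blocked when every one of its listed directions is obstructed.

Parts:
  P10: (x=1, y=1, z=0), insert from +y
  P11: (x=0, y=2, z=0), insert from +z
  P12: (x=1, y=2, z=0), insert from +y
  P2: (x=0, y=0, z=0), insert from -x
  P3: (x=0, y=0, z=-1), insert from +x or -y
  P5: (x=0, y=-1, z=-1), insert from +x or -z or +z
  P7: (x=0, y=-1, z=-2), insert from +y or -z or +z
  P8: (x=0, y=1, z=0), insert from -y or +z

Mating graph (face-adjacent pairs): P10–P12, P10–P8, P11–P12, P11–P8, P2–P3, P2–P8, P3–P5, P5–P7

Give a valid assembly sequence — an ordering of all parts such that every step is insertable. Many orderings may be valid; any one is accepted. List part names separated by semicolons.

P2; P8; P11; P10; P12; P3; P5; P7

1. P2@(0, 0, 0) [-x clear] — {P2}
2. P8@(0, 1, 0) [+z clear] — {P2, P8}
3. P11@(0, 2, 0) [+z clear] — {P11, P2, P8}
4. P10@(1, 1, 0) [+y clear] — {P10, P11, P2, P8}
5. P12@(1, 2, 0) [+y clear] — {P10, P11, P12, P2, P8}
6. P3@(0, 0, -1) [+x clear] — {P10, P11, P12, P2, P3, P8}
7. P5@(0, -1, -1) [+x clear] — {P10, P11, P12, P2, P3, P5, P8}
8. P7@(0, -1, -2) [+y clear] — {P10, P11, P12, P2, P3, P5, P7, P8}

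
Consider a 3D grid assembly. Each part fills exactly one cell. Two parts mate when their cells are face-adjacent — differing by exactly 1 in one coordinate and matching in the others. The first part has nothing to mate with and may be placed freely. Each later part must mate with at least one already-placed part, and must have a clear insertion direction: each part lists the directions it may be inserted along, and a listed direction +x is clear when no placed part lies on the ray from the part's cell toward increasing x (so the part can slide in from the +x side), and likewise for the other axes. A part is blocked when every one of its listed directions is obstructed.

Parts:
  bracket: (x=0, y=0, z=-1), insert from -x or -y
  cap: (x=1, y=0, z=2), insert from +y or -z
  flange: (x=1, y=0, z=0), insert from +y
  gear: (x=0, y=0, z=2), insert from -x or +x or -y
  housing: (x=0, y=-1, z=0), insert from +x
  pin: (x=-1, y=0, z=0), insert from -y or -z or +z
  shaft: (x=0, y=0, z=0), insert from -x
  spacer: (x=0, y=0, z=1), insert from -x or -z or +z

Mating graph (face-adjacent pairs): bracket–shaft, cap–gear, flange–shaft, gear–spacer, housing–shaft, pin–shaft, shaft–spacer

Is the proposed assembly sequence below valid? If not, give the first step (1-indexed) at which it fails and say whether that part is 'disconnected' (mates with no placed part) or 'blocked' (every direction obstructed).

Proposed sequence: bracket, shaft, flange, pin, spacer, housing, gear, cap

Valid

1. bracket@(0, 0, -1) [-x clear] — {bracket}
2. shaft@(0, 0, 0) [-x clear] — {bracket, shaft}
3. flange@(1, 0, 0) [+y clear] — {bracket, flange, shaft}
4. pin@(-1, 0, 0) [-y clear] — {bracket, flange, pin, shaft}
5. spacer@(0, 0, 1) [-x clear] — {bracket, flange, pin, shaft, spacer}
6. housing@(0, -1, 0) [+x clear] — {bracket, flange, housing, pin, shaft, spacer}
7. gear@(0, 0, 2) [-x clear] — {bracket, flange, gear, housing, pin, shaft, spacer}
8. cap@(1, 0, 2) [+y clear] — {bracket, cap, flange, gear, housing, pin, shaft, spacer}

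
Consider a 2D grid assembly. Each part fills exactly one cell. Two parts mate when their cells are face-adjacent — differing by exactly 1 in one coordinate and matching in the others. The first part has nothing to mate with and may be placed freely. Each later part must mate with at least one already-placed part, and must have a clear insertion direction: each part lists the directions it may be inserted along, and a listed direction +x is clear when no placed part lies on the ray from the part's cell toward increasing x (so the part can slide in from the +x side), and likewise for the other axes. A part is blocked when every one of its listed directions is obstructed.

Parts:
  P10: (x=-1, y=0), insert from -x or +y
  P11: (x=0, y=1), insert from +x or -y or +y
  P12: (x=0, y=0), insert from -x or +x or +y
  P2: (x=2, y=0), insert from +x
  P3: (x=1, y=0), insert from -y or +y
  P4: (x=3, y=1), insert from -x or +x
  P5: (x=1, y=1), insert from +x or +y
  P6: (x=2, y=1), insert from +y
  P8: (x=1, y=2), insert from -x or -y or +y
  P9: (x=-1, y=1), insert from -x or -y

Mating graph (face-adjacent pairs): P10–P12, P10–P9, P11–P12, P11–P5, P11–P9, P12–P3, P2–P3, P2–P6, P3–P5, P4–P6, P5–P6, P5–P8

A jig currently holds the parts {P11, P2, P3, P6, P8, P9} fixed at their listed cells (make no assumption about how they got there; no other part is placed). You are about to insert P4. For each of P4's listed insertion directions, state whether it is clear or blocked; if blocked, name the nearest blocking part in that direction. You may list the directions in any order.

-x: nearest on ray is P6@(2, 1) ⇒ blocked
+x: ray from P4(3, 1) has no placed part ⇒ clear

+x: clear; -x: blocked by P6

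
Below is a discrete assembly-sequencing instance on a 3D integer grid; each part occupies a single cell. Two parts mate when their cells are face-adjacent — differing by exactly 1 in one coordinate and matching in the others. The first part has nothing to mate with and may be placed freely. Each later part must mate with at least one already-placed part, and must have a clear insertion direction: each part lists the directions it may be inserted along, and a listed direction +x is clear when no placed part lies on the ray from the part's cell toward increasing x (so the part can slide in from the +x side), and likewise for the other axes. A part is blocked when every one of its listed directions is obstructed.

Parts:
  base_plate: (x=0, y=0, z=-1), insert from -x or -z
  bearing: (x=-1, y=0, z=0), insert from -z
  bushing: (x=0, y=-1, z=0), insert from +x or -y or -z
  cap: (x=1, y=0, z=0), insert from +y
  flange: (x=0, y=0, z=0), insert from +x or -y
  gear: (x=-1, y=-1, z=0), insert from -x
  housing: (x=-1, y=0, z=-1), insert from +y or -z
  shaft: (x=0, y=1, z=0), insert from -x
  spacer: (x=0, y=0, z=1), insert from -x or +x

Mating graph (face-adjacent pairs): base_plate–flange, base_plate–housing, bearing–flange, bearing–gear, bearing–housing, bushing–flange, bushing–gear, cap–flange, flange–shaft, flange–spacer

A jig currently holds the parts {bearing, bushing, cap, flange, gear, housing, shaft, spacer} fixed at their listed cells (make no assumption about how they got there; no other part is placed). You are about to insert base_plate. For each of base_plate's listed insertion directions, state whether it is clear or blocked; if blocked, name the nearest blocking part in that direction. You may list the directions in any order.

-x: blocked by housing; -z: clear

-x: nearest on ray is housing@(-1, 0, -1) ⇒ blocked
-z: ray from base_plate(0, 0, -1) has no placed part ⇒ clear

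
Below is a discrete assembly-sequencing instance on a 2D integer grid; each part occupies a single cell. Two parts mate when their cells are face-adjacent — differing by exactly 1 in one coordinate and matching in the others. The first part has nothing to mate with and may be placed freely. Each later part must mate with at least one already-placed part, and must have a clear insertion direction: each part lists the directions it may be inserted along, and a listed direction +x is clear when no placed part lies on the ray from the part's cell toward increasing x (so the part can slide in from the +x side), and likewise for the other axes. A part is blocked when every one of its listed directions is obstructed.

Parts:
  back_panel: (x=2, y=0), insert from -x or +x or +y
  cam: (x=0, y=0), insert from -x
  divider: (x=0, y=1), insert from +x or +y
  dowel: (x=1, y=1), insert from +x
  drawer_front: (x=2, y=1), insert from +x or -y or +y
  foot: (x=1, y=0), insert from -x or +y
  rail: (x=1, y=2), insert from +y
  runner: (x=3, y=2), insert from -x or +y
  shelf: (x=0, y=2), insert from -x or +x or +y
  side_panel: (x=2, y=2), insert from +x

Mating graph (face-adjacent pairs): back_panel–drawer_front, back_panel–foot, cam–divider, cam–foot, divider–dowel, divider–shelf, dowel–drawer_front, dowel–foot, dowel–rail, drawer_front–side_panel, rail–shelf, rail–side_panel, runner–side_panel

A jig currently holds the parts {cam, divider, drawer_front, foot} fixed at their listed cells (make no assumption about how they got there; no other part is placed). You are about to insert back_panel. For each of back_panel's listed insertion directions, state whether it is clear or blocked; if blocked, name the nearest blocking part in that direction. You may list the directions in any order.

+x: clear; +y: blocked by drawer_front; -x: blocked by foot

-x: nearest on ray is foot@(1, 0) ⇒ blocked
+x: ray from back_panel(2, 0) has no placed part ⇒ clear
+y: nearest on ray is drawer_front@(2, 1) ⇒ blocked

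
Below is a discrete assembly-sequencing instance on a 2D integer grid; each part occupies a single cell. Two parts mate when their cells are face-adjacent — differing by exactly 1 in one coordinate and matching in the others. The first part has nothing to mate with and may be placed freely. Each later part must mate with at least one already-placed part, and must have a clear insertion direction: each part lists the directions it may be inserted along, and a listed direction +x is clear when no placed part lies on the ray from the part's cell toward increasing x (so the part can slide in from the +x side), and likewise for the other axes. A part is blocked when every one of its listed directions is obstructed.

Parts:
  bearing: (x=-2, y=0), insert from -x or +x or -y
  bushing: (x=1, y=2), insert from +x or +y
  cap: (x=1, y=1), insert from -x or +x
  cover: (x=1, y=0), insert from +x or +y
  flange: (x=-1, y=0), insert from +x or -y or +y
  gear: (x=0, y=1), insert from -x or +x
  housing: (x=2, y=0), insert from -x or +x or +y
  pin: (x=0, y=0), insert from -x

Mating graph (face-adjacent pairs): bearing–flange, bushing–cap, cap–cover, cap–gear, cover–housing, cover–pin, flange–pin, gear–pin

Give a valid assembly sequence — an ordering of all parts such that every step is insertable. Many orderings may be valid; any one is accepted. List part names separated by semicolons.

gear; cap; cover; pin; flange; bearing; housing; bushing

1. gear@(0, 1) [-x clear] — {gear}
2. cap@(1, 1) [+x clear] — {cap, gear}
3. cover@(1, 0) [+x clear] — {cap, cover, gear}
4. pin@(0, 0) [-x clear] — {cap, cover, gear, pin}
5. flange@(-1, 0) [-y clear] — {cap, cover, flange, gear, pin}
6. bearing@(-2, 0) [-x clear] — {bearing, cap, cover, flange, gear, pin}
7. housing@(2, 0) [+x clear] — {bearing, cap, cover, flange, gear, housing, pin}
8. bushing@(1, 2) [+x clear] — {bearing, bushing, cap, cover, flange, gear, housing, pin}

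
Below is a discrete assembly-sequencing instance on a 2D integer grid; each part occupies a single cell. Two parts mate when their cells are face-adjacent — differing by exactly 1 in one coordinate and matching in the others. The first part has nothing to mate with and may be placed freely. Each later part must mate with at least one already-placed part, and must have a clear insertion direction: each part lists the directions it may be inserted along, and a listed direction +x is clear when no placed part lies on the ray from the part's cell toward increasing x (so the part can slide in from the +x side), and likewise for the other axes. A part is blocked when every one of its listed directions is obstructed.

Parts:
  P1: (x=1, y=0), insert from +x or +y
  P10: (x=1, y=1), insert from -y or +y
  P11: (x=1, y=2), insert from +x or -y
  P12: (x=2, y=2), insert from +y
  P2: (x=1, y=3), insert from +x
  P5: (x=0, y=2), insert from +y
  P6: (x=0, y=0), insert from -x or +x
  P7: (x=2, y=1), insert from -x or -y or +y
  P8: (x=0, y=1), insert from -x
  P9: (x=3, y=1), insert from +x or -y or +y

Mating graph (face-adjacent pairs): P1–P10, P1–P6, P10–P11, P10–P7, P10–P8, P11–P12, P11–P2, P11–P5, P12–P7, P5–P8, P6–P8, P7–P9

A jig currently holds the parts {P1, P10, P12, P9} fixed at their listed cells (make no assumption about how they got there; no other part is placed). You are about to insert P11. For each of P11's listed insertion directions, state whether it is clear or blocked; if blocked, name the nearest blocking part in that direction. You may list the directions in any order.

+x: blocked by P12; -y: blocked by P10

+x: nearest on ray is P12@(2, 2) ⇒ blocked
-y: nearest on ray is P10@(1, 1) ⇒ blocked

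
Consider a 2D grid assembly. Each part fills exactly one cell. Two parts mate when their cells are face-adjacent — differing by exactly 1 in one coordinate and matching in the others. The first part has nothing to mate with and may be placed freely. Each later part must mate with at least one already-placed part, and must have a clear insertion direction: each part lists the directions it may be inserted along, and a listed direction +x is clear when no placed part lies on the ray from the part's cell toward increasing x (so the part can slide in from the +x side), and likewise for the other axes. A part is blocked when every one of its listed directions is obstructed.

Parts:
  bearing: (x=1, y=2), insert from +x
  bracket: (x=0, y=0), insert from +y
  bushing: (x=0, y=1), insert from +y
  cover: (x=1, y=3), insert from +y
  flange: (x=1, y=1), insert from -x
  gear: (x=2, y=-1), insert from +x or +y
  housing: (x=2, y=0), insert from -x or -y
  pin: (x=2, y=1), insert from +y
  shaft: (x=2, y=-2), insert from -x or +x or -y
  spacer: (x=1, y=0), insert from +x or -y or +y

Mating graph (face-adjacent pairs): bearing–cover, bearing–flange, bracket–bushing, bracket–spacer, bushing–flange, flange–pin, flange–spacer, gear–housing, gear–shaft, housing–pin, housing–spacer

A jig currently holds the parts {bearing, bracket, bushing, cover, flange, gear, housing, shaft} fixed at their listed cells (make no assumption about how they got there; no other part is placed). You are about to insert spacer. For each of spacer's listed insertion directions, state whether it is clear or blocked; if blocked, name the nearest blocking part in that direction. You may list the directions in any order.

+x: nearest on ray is housing@(2, 0) ⇒ blocked
-y: ray from spacer(1, 0) has no placed part ⇒ clear
+y: nearest on ray is flange@(1, 1) ⇒ blocked

+x: blocked by housing; +y: blocked by flange; -y: clear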